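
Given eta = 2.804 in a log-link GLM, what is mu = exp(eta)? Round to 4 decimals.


The inverse log link gives:
mu = exp(2.804) = 16.5106.

16.5106


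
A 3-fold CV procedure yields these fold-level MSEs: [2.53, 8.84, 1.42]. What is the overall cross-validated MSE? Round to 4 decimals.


Sum of fold MSEs = 12.7900.
Average = 12.7900 / 3 = 4.2633.

4.2633


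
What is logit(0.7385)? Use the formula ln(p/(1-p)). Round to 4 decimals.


1 - p = 0.2615.
p/(1-p) = 2.8241.
logit = ln(2.8241) = 1.0382.

1.0382


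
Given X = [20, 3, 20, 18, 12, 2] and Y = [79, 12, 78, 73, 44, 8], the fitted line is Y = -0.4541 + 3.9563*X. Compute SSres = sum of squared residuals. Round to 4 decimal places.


Predicted values from Y = -0.4541 + 3.9563*X.
Residuals: [0.3281, 0.5852, -0.6719, 2.2407, -3.0215, 0.5415].
SSres = 15.3450.

15.3450


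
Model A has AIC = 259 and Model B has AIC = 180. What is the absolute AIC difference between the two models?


Absolute difference = |259 - 180| = 79.
The model with lower AIC (B) is preferred.

79


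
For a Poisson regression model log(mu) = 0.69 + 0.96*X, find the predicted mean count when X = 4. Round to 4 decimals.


eta = 0.69 + 0.96 * 4 = 4.5300.
mu = exp(4.5300) = 92.7586.

92.7586


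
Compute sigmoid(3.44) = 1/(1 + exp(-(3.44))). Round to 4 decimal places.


First, exp(-3.4400) = 0.0321.
Then sigma(z) = 1/(1 + 0.0321) = 0.9689.

0.9689


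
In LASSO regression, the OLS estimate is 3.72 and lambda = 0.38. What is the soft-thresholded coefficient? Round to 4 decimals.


|beta_OLS| = 3.72.
lambda = 0.38.
Since |beta| > lambda, coefficient = sign(beta)*(|beta| - lambda) = 3.3400.
Result = 3.3400.

3.3400


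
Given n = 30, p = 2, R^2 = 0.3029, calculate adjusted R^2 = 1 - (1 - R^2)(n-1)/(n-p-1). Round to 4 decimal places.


Plug in: Adj R^2 = 1 - (1 - 0.3029) * 29/27.
= 1 - 0.6971 * 29/27
= 1 - 20.2159 / 27
= 1 - 0.7487 = 0.2513.

0.2513


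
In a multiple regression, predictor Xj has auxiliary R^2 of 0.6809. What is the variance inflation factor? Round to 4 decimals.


Using VIF = 1/(1 - R^2_j):
1 - 0.6809 = 0.3191.
VIF = 3.1338.

3.1338


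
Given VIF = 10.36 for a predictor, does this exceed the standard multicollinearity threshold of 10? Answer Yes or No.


Compare VIF = 10.36 to the threshold of 10.
10.36 >= 10, so the answer is Yes.

Yes


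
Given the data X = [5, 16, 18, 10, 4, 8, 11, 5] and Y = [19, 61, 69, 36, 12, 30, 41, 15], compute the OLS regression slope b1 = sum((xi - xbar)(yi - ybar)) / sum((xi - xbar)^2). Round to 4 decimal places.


The sample means are xbar = 9.6250 and ybar = 35.3750.
Compute S_xx = 189.8750 and S_xy = 763.1250.
Slope b1 = S_xy / S_xx = 763.1250 / 189.8750 = 4.0191.

4.0191


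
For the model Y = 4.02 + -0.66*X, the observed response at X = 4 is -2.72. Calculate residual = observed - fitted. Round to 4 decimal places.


Predicted = 4.02 + -0.66 * 4 = 1.3800.
Residual = -2.72 - 1.3800 = -4.1000.

-4.1000


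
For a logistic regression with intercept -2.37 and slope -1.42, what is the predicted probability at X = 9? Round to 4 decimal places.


z = -2.37 + -1.42 * 9 = -15.1500.
Sigmoid: P = 1 / (1 + exp(15.1500)) = 0.0000.

0.0000


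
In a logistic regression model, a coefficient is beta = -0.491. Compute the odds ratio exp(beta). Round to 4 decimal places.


exp(-0.491) = 0.6120.
So the odds ratio is 0.6120.

0.6120


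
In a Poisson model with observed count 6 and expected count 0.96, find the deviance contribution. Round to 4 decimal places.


First: ln(6/0.96) = 1.832581.
Then: 6 * 1.832581 = 10.995486.
y - mu = 6 - 0.96 = 5.04.
D = 2(10.995486 - 5.04) = 11.910972, which rounds to 11.9110.

11.9110


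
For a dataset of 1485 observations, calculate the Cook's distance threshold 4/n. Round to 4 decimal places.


Cook's distance cutoff = 4/n = 4/1485.
= 0.0027.

0.0027


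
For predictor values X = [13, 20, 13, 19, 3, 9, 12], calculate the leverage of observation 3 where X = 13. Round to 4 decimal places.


n = 7, xbar = 12.7143.
SXX = sum((xi - xbar)^2) = 201.4286.
h = 1/7 + (13 - 12.7143)^2 / 201.4286 = 0.1433.

0.1433


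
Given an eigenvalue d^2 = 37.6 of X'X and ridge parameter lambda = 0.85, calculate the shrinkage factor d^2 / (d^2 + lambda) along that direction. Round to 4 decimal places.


Denominator = d^2 + lambda = 37.6 + 0.85 = 38.4500.
Shrinkage = 37.6 / 38.4500 = 0.9779.

0.9779


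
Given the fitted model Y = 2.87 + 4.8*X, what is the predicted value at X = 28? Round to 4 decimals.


Plug X = 28 into Y = 2.87 + 4.8*X:
Y = 2.87 + 134.4000 = 137.2700.

137.2700


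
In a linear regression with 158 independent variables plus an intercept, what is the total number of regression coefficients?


Including the intercept, the model has 158 predictor coefficients + 1 intercept.
Total = 159.

159


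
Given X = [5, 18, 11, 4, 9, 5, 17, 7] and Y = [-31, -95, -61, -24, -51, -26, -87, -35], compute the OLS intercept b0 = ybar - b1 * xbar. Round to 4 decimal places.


First find the slope: b1 = -5.0481.
Means: xbar = 9.5000, ybar = -51.2500.
b0 = ybar - b1 * xbar = -51.2500 - -5.0481 * 9.5000 = -3.2933.

-3.2933


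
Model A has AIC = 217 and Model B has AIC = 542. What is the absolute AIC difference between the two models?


Absolute difference = |217 - 542| = 325.
The model with lower AIC (A) is preferred.

325


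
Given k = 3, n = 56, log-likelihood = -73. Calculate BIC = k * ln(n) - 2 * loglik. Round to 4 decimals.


ln(56) = 4.025352.
k * ln(n) = 3 * 4.025352 = 12.076056.
-2L = 146.
BIC = 12.076056 + 146 = 158.076056, which rounds to 158.0761.

158.0761


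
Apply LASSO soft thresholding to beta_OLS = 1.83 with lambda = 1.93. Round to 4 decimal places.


Absolute value: |1.83| = 1.83.
Compare to lambda = 1.93.
Since |beta| <= lambda, the coefficient is set to 0.

0.0000


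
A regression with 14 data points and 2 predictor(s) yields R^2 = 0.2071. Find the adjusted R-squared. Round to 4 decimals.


Using the formula:
(1 - 0.2071) = 0.7929.
Multiply by 13/11: 0.7929 * 13 = 10.3077, then 10.3077 / 11 = 0.9371.
Adj R^2 = 1 - 0.9371 = 0.0629.

0.0629


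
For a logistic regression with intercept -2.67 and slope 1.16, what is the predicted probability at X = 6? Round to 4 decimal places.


Compute z = -2.67 + (1.16)(6) = 4.2900.
exp(-z) = 0.0137.
P = 1/(1 + 0.0137) = 0.9865.

0.9865


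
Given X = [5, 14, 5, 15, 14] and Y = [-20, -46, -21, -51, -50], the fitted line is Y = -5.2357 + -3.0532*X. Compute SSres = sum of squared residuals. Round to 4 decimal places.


For each point, residual = actual - predicted.
Residuals: [0.5017, 1.9805, -0.4983, 0.0337, -2.0195].
Sum of squared residuals = 8.5019.

8.5019


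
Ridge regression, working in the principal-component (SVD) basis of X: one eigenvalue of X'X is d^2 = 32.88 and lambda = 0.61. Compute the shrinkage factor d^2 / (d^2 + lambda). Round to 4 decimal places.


Compute the denominator: 32.88 + 0.61 = 33.4900.
Shrinkage factor = 32.88 / 33.4900 = 0.9818.

0.9818


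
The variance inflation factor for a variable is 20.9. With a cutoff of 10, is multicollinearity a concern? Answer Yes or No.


Check: VIF = 20.9 vs threshold = 10.
Since 20.9 >= 10, the answer is Yes.

Yes


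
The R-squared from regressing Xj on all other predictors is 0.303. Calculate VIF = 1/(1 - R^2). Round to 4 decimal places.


VIF = 1 / (1 - 0.303).
= 1 / 0.697 = 1.4347.

1.4347


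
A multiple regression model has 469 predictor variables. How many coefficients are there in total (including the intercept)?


Each predictor gets one coefficient, plus one intercept.
Total parameters = 469 + 1 = 470.

470


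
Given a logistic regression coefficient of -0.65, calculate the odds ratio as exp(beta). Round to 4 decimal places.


The odds ratio is computed as:
OR = e^(-0.65) = 0.5220.

0.5220


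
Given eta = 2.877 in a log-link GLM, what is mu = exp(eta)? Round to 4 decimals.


The inverse log link gives:
mu = exp(2.877) = 17.7609.

17.7609


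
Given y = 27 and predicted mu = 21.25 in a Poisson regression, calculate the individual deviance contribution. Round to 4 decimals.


Compute y*ln(y/mu) = 27*ln(27/21.25) = 27*0.239480 = 6.465960.
y - mu = 5.75.
D = 2*(6.465960 - (5.75)) = 1.431920, which rounds to 1.4319.

1.4319


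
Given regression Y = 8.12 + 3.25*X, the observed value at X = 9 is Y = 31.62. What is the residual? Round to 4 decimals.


Predicted = 8.12 + 3.25 * 9 = 37.3700.
Residual = 31.62 - 37.3700 = -5.7500.

-5.7500


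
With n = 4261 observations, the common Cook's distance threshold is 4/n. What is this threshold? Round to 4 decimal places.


The threshold is 4/n.
4/4261 = 0.0009.

0.0009


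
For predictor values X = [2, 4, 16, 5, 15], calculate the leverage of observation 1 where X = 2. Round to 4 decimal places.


Mean of X: xbar = 8.4000.
SXX = 173.2000.
For X = 2: h = 1/5 + (2 - 8.4000)^2/173.2000 = 0.4365.

0.4365


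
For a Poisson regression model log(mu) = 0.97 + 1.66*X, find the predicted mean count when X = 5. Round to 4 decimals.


Linear predictor: eta = 0.97 + (1.66)(5) = 9.2700.
Expected count: mu = exp(9.2700) = 10614.7519.

10614.7519


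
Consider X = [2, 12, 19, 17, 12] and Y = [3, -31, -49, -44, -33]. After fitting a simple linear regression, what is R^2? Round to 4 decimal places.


After computing the OLS fit (b0=7.2448, b1=-3.0681):
SSres = 22.3961, SStot = 1652.8000.
R^2 = 1 - 22.3961/1652.8000 = 0.9864.

0.9864


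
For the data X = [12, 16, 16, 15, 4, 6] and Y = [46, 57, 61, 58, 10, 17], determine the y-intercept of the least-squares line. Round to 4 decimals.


Compute b1 = 4.2186 from the OLS formula.
With xbar = 11.5000 and ybar = 41.5000, the intercept is:
b0 = 41.5000 - 4.2186 * 11.5000 = -7.0143.

-7.0143


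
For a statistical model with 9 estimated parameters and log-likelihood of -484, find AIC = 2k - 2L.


AIC = 2*9 - 2*(-484).
= 18 + 968 = 986.

986


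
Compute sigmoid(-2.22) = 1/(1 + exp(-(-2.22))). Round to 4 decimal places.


Compute exp(2.2200) = 9.2073.
Sigmoid = 1 / (1 + 9.2073) = 1 / 10.2073 = 0.0980.

0.0980


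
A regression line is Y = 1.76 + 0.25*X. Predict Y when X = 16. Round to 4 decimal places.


Plug X = 16 into Y = 1.76 + 0.25*X:
Y = 1.76 + 4.0000 = 5.7600.

5.7600


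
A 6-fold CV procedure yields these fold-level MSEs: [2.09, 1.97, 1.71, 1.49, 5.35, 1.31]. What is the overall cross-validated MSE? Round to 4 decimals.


Sum of fold MSEs = 13.9200.
Average = 13.9200 / 6 = 2.3200.

2.3200


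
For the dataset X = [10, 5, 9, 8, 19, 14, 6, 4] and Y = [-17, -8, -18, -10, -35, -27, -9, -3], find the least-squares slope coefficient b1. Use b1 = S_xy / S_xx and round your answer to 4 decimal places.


Calculate xbar = 9.3750, ybar = -15.8750.
S_xx = 175.8750, S_xy = -370.3750.
Using b1 = S_xy / S_xx = -370.3750 / 175.8750, we get b1 = -2.1059.

-2.1059


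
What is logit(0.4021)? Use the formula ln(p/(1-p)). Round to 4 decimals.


Compute the odds: 0.4021/0.5979 = 0.6725.
Take the natural log: ln(0.6725) = -0.3967.

-0.3967


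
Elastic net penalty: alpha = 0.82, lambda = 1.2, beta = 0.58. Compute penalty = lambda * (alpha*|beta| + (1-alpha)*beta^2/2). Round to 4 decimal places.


alpha * |beta| = 0.82 * 0.58 = 0.4756.
(1-alpha) * beta^2/2 = 0.18 * 0.3364/2 = 0.0303.
Total = 1.2 * (0.4756 + 0.0303) = 0.6071.

0.6071


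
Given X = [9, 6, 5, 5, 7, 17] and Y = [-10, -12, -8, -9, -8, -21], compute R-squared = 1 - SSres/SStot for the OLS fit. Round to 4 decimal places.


After computing the OLS fit (b0=-3.1797, b1=-0.9984):
SSres = 18.8331, SStot = 123.3333.
R^2 = 1 - 18.8331/123.3333 = 0.8473.

0.8473


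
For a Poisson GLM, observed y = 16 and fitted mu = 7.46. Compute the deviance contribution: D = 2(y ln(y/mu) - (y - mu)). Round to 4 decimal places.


First: ln(16/7.46) = 0.763033.
Then: 16 * 0.763033 = 12.208528.
y - mu = 16 - 7.46 = 8.54.
D = 2(12.208528 - 8.54) = 7.337056, which rounds to 7.3371.

7.3371


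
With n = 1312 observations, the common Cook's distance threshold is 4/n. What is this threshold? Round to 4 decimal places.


The threshold is 4/n.
4/1312 = 0.0030.

0.0030


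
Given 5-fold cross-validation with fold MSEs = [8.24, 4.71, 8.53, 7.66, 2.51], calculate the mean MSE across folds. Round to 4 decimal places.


Add all fold MSEs: 31.6500.
Divide by k = 5: 31.6500/5 = 6.3300.

6.3300


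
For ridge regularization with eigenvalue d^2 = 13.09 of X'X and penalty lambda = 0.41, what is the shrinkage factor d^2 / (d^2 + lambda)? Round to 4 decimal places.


Compute the denominator: 13.09 + 0.41 = 13.5000.
Shrinkage factor = 13.09 / 13.5000 = 0.9696.

0.9696


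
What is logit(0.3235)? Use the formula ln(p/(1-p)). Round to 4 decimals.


1 - p = 0.6765.
p/(1-p) = 0.4782.
logit = ln(0.4782) = -0.7377.

-0.7377


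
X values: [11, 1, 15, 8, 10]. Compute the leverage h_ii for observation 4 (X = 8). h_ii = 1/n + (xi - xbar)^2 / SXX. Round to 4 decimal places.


n = 5, xbar = 9.0000.
SXX = sum((xi - xbar)^2) = 106.0000.
h = 1/5 + (8 - 9.0000)^2 / 106.0000 = 0.2094.

0.2094


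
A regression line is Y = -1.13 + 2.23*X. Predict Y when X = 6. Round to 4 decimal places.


Substitute X = 6 into the equation:
Y = -1.13 + 2.23 * 6 = -1.13 + 13.3800 = 12.2500.

12.2500


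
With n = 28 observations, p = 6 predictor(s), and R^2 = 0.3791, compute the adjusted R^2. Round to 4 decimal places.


Adjusted R^2 = 1 - (1 - R^2) * (n-1)/(n-p-1).
(1 - R^2) = 0.6209.
(n-1)/(n-p-1) = 27/21.
(1 - R^2) * (n-1) = 0.6209 * 27 = 16.7643.
Divide by (n-p-1): 16.7643 / 21 = 0.7983.
Adj R^2 = 1 - 0.7983 = 0.2017.

0.2017


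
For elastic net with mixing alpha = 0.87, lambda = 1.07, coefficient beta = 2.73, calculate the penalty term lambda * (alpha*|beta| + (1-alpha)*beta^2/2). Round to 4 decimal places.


alpha * |beta| = 0.87 * 2.73 = 2.3751.
(1-alpha) * beta^2/2 = 0.13 * 7.4529/2 = 0.4844.
Total = 1.07 * (2.3751 + 0.4844) = 3.0597.

3.0597


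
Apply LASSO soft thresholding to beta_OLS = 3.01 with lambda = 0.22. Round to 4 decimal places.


Check: |3.01| = 3.01 vs lambda = 0.22.
Since |beta| > lambda, coefficient = sign(beta)*(|beta| - lambda) = 2.7900.
Soft-thresholded coefficient = 2.7900.

2.7900


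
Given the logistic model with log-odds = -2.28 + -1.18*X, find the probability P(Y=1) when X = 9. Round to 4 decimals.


z = -2.28 + -1.18 * 9 = -12.9000.
Sigmoid: P = 1 / (1 + exp(12.9000)) = 0.0000.

0.0000


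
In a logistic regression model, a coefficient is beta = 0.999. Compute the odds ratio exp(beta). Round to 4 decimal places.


The odds ratio is computed as:
OR = e^(0.999) = 2.7156.

2.7156


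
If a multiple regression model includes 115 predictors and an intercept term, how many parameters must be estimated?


Including the intercept, the model has 115 predictor coefficients + 1 intercept.
Total = 116.

116


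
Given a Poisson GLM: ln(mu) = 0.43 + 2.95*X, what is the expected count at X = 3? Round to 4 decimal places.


eta = 0.43 + 2.95 * 3 = 9.2800.
mu = exp(9.2800) = 10721.4319.

10721.4319


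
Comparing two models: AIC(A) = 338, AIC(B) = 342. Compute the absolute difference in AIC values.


Compute |338 - 342| = 4.
Model A has the smaller AIC.

4


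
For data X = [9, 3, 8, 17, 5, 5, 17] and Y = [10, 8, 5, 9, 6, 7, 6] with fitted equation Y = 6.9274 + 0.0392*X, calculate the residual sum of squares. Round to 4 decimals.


Predicted values from Y = 6.9274 + 0.0392*X.
Residuals: [2.7198, 0.9550, -2.2410, 1.4062, -1.1234, -0.1234, -1.5938].
SSres = 19.1263.

19.1263


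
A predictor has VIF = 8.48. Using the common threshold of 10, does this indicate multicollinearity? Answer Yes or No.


Compare VIF = 8.48 to the threshold of 10.
8.48 < 10, so the answer is No.

No


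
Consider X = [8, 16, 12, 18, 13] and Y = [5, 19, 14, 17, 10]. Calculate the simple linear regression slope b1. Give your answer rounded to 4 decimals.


The sample means are xbar = 13.4000 and ybar = 13.0000.
Compute S_xx = 59.2000 and S_xy = 77.0000.
Slope b1 = S_xy / S_xx = 77.0000 / 59.2000 = 1.3007.

1.3007


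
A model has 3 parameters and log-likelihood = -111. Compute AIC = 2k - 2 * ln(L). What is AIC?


AIC = 2k - 2*loglik = 2(3) - 2(-111).
= 6 + 222 = 228.

228


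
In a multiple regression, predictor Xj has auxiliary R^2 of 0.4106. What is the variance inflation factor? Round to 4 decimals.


VIF = 1 / (1 - 0.4106).
= 1 / 0.5894 = 1.6966.

1.6966


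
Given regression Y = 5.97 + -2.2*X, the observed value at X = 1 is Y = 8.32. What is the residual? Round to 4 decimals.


Predicted = 5.97 + -2.2 * 1 = 3.7700.
Residual = 8.32 - 3.7700 = 4.5500.

4.5500


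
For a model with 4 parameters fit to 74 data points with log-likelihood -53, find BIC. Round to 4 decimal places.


ln(74) = 4.304065.
k * ln(n) = 4 * 4.304065 = 17.216260.
-2L = 106.
BIC = 17.216260 + 106 = 123.216260, which rounds to 123.2163.

123.2163


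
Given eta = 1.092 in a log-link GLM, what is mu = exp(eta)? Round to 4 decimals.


mu = exp(eta) = exp(1.092).
= 2.9802.

2.9802


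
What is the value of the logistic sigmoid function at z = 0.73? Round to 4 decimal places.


exp(-0.7300) = 0.4819.
1 + exp(-z) = 1.4819.
sigmoid = 1/1.4819 = 0.6748.

0.6748


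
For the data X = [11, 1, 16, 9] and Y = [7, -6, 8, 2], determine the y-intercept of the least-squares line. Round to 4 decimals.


Compute b1 = 0.9872 from the OLS formula.
With xbar = 9.2500 and ybar = 2.7500, the intercept is:
b0 = 2.7500 - 0.9872 * 9.2500 = -6.3812.

-6.3812


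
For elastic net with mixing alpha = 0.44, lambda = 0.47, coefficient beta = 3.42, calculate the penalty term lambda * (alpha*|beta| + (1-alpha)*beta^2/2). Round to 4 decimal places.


alpha * |beta| = 0.44 * 3.42 = 1.5048.
(1-alpha) * beta^2/2 = 0.56 * 11.6964/2 = 3.2750.
Total = 0.47 * (1.5048 + 3.2750) = 2.2465.

2.2465


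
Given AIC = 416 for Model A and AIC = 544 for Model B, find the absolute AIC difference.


|AIC_A - AIC_B| = |416 - 544| = 128.
Model A is preferred (lower AIC).

128


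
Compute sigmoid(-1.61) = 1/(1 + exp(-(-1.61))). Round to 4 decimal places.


First, exp(1.6100) = 5.0028.
Then sigma(z) = 1/(1 + 5.0028) = 0.1666.

0.1666


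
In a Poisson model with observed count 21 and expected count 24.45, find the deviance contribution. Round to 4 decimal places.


Compute y*ln(y/mu) = 21*ln(21/24.45) = 21*-0.152108 = -3.194268.
y - mu = -3.45.
D = 2*(-3.194268 - (-3.45)) = 0.511464, which rounds to 0.5115.

0.5115


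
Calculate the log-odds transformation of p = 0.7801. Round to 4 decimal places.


The odds are p/(1-p) = 0.7801 / 0.2199 = 3.5475.
logit(p) = ln(3.5475) = 1.2662.

1.2662


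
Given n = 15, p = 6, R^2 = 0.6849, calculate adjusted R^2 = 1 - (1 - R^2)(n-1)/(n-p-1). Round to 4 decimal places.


Using the formula:
(1 - 0.6849) = 0.3151.
Multiply by 14/8: 0.3151 * 14 = 4.4114, then 4.4114 / 8 = 0.5514.
Adj R^2 = 1 - 0.5514 = 0.4486.

0.4486


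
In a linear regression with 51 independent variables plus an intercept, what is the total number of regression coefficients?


Each predictor gets one coefficient, plus one intercept.
Total parameters = 51 + 1 = 52.

52


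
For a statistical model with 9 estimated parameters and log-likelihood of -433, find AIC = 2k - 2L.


AIC = 2*9 - 2*(-433).
= 18 + 866 = 884.

884


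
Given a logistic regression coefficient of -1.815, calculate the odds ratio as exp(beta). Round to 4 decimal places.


exp(-1.815) = 0.1628.
So the odds ratio is 0.1628.

0.1628


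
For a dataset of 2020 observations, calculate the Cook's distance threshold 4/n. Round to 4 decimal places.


The threshold is 4/n.
4/2020 = 0.0020.

0.0020


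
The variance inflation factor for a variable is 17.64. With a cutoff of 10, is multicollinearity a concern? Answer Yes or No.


Compare VIF = 17.64 to the threshold of 10.
17.64 >= 10, so the answer is Yes.

Yes


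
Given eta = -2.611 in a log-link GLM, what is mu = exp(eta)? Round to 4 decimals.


The inverse log link gives:
mu = exp(-2.611) = 0.0735.

0.0735


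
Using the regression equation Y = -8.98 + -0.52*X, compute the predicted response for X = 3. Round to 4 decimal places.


Substitute X = 3 into the equation:
Y = -8.98 + -0.52 * 3 = -8.98 + -1.5600 = -10.5400.

-10.5400


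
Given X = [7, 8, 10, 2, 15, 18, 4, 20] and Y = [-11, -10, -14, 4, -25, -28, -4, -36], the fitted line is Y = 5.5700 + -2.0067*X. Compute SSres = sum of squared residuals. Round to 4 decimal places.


Predicted values from Y = 5.5700 + -2.0067*X.
Residuals: [-2.5231, 0.4836, 0.4970, 2.4434, -0.4695, 2.5506, -1.5432, -1.4360].
SSres = 23.9867.

23.9867


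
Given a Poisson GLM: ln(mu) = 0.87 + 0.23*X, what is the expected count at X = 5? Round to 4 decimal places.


eta = 0.87 + 0.23 * 5 = 2.0200.
mu = exp(2.0200) = 7.5383.

7.5383


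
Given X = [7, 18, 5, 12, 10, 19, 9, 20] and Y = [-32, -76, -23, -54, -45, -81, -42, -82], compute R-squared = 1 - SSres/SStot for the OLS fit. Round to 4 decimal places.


The fitted line is Y = -4.9893 + -3.9509*X.
SSres = 13.3098, SStot = 3665.8750.
R^2 = 1 - SSres/SStot = 0.9964.

0.9964


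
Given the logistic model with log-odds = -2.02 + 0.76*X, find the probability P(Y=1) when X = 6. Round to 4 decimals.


Compute z = -2.02 + (0.76)(6) = 2.5400.
exp(-z) = 0.0789.
P = 1/(1 + 0.0789) = 0.9269.

0.9269


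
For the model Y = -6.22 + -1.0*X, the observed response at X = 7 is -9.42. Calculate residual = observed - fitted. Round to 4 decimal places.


Compute yhat = -6.22 + (-1.0)(7) = -13.2200.
Residual = actual - predicted = -9.42 - -13.2200 = 3.8000.

3.8000


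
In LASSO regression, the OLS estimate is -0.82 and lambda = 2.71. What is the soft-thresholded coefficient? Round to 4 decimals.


Absolute value: |-0.82| = 0.82.
Compare to lambda = 2.71.
Since |beta| <= lambda, the coefficient is set to 0.

0.0000


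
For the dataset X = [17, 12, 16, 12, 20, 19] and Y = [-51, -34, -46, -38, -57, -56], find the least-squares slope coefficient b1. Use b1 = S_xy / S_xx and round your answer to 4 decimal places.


Calculate xbar = 16.0000, ybar = -47.0000.
S_xx = 58.0000, S_xy = -159.0000.
Using b1 = S_xy / S_xx = -159.0000 / 58.0000, we get b1 = -2.7414.

-2.7414


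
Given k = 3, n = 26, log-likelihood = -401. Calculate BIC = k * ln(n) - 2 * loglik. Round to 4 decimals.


k * ln(n) = 3 * ln(26) = 3 * 3.258097 = 9.774291.
-2 * loglik = -2 * (-401) = 802.
BIC = 9.774291 + 802 = 811.774291, which rounds to 811.7743.

811.7743


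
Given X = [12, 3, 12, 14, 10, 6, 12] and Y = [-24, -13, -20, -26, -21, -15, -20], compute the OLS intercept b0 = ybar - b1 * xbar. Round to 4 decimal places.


First find the slope: b1 = -1.0862.
Means: xbar = 9.8571, ybar = -19.8571.
b0 = ybar - b1 * xbar = -19.8571 - -1.0862 * 9.8571 = -9.1508.

-9.1508


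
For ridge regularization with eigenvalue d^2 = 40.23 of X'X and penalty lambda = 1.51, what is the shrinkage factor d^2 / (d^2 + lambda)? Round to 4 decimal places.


Compute the denominator: 40.23 + 1.51 = 41.7400.
Shrinkage factor = 40.23 / 41.7400 = 0.9638.

0.9638


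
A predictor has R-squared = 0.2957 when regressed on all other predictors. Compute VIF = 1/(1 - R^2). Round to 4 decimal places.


Denominator: 1 - 0.2957 = 0.7043.
VIF = 1 / 0.7043 = 1.4198.

1.4198


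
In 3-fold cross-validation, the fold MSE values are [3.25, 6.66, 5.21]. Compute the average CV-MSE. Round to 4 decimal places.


Add all fold MSEs: 15.1200.
Divide by k = 3: 15.1200/3 = 5.0400.

5.0400


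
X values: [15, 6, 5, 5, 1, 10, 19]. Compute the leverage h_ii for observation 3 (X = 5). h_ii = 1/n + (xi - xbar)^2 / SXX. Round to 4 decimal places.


Compute xbar = 8.7143 with n = 7 observations.
SXX = 241.4286.
Leverage = 1/7 + (5 - 8.7143)^2/241.4286 = 0.2000.

0.2000


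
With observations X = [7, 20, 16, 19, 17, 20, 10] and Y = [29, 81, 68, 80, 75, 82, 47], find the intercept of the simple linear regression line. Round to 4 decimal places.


The slope is b1 = 3.9438.
Sample means are xbar = 15.5714 and ybar = 66.0000.
Intercept: b0 = 66.0000 - (3.9438)(15.5714) = 4.5888.

4.5888


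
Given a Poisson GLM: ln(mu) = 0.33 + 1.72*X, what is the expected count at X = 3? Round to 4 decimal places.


eta = 0.33 + 1.72 * 3 = 5.4900.
mu = exp(5.4900) = 242.2572.

242.2572


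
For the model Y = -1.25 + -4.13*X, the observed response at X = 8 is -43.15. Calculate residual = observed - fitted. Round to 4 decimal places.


Predicted = -1.25 + -4.13 * 8 = -34.2900.
Residual = -43.15 - -34.2900 = -8.8600.

-8.8600


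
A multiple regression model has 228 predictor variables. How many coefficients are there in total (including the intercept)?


Each predictor gets one coefficient, plus one intercept.
Total parameters = 228 + 1 = 229.

229


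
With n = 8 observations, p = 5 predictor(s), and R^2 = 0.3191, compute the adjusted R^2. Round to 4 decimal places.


Adjusted R^2 = 1 - (1 - R^2) * (n-1)/(n-p-1).
(1 - R^2) = 0.6809.
(n-1)/(n-p-1) = 7/2.
(1 - R^2) * (n-1) = 0.6809 * 7 = 4.7663.
Divide by (n-p-1): 4.7663 / 2 = 2.3832.
Adj R^2 = 1 - 2.3832 = -1.3832.

-1.3832


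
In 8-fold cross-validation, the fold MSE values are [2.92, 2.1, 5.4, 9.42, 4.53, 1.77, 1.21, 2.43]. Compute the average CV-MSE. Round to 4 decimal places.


Add all fold MSEs: 29.7800.
Divide by k = 8: 29.7800/8 = 3.7225.

3.7225


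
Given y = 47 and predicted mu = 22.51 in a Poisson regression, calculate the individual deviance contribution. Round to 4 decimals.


y/mu = 47/22.51 = 2.087961 (approx.), and ln(47/22.51) = 0.736188.
y * ln(y/mu) = 47 * 0.736188 = 34.600836.
y - mu = 24.49.
D = 2 * (34.600836 - 24.49) = 20.221672, which rounds to 20.2217.

20.2217


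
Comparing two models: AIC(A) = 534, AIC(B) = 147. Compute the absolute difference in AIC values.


Compute |534 - 147| = 387.
Model B has the smaller AIC.

387


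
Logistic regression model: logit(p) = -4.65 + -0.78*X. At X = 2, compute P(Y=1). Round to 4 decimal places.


Compute z = -4.65 + (-0.78)(2) = -6.2100.
exp(-z) = 497.7013.
P = 1/(1 + 497.7013) = 0.0020.

0.0020


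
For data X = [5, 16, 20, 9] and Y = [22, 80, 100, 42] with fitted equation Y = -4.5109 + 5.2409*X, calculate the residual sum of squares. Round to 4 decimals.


Compute predicted values, then residuals = yi - yhat_i.
Residuals: [0.3064, 0.6565, -0.3071, -0.6572].
SSres = sum(residual^2) = 1.0511.

1.0511


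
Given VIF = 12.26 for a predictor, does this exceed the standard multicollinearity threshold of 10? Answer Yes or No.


Check: VIF = 12.26 vs threshold = 10.
Since 12.26 >= 10, the answer is Yes.

Yes


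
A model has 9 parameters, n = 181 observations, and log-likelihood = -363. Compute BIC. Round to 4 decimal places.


k * ln(n) = 9 * ln(181) = 9 * 5.198497 = 46.786473.
-2 * loglik = -2 * (-363) = 726.
BIC = 46.786473 + 726 = 772.786473, which rounds to 772.7865.

772.7865


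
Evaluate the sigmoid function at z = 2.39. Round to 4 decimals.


exp(-2.3900) = 0.0916.
1 + exp(-z) = 1.0916.
sigmoid = 1/1.0916 = 0.9161.

0.9161


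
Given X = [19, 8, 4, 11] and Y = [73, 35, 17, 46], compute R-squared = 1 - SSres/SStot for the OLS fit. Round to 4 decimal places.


After computing the OLS fit (b0=4.0909, b1=3.6818):
SSres = 8.5000, SStot = 1648.7500.
R^2 = 1 - 8.5000/1648.7500 = 0.9948.

0.9948


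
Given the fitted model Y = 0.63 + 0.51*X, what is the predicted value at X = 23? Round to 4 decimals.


Plug X = 23 into Y = 0.63 + 0.51*X:
Y = 0.63 + 11.7300 = 12.3600.

12.3600


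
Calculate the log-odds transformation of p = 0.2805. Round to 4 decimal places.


Compute the odds: 0.2805/0.7195 = 0.3899.
Take the natural log: ln(0.3899) = -0.9420.

-0.9420


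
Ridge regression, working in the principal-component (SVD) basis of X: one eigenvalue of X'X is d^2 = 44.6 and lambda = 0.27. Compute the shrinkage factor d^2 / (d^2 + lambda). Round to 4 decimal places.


d^2 + lambda = 44.6 + 0.27 = 44.8700.
Shrinkage factor = 44.6/44.8700 = 0.9940.

0.9940


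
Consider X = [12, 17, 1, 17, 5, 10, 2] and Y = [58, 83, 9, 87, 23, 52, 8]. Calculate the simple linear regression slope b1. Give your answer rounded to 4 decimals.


Calculate xbar = 9.1429, ybar = 45.7143.
S_xx = 266.8571, S_xy = 1320.2857.
Using b1 = S_xy / S_xx = 1320.2857 / 266.8571, we get b1 = 4.9475.

4.9475


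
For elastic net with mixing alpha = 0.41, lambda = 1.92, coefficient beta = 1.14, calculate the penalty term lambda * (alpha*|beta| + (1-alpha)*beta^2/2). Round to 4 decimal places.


Compute:
L1 = 0.41 * 1.14 = 0.4674.
L2 = 0.59 * 1.14^2 / 2 = 0.3834.
Penalty = 1.92 * (0.4674 + 0.3834) = 1.6335.

1.6335


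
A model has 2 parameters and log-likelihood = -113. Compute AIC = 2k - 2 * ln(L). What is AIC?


AIC = 2k - 2*loglik = 2(2) - 2(-113).
= 4 + 226 = 230.

230


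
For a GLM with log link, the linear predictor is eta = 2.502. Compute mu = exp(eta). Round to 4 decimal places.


Apply the inverse link:
mu = e^2.502 = 12.2069.

12.2069


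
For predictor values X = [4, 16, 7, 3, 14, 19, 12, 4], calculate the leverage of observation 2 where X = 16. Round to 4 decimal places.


Mean of X: xbar = 9.8750.
SXX = 266.8750.
For X = 16: h = 1/8 + (16 - 9.8750)^2/266.8750 = 0.2656.

0.2656


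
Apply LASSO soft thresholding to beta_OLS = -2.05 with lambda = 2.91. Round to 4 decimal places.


|beta_OLS| = 2.05.
lambda = 2.91.
Since |beta| <= lambda, the coefficient is set to 0.
Result = 0.0000.

0.0000


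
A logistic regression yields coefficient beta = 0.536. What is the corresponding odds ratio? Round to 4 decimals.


exp(0.536) = 1.7092.
So the odds ratio is 1.7092.

1.7092


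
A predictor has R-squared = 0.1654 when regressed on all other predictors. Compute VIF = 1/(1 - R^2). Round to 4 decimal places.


Denominator: 1 - 0.1654 = 0.8346.
VIF = 1 / 0.8346 = 1.1982.

1.1982


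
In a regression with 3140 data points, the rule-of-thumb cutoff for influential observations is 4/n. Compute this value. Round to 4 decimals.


The threshold is 4/n.
4/3140 = 0.0013.

0.0013


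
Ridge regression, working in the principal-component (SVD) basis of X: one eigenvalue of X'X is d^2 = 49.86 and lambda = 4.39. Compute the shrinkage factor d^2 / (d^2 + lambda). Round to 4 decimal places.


Denominator = d^2 + lambda = 49.86 + 4.39 = 54.2500.
Shrinkage = 49.86 / 54.2500 = 0.9191.

0.9191


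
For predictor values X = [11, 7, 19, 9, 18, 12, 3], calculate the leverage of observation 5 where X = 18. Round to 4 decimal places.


Mean of X: xbar = 11.2857.
SXX = 197.4286.
For X = 18: h = 1/7 + (18 - 11.2857)^2/197.4286 = 0.3712.

0.3712


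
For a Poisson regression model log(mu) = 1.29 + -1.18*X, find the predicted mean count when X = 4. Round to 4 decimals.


Linear predictor: eta = 1.29 + (-1.18)(4) = -3.4300.
Expected count: mu = exp(-3.4300) = 0.0324.

0.0324


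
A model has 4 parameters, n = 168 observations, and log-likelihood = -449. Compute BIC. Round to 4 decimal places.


k * ln(n) = 4 * ln(168) = 4 * 5.123964 = 20.495856.
-2 * loglik = -2 * (-449) = 898.
BIC = 20.495856 + 898 = 918.495856, which rounds to 918.4959.

918.4959


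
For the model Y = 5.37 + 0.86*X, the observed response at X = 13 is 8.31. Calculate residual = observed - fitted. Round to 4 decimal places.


Fitted value at X = 13 is yhat = 5.37 + 0.86*13 = 16.5500.
Residual = 8.31 - 16.5500 = -8.2400.

-8.2400


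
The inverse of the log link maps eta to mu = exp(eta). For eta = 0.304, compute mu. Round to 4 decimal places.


mu = exp(eta) = exp(0.304).
= 1.3553.

1.3553


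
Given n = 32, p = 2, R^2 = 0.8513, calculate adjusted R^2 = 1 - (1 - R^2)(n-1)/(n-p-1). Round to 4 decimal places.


Plug in: Adj R^2 = 1 - (1 - 0.8513) * 31/29.
= 1 - 0.1487 * 31/29
= 1 - 4.6097 / 29
= 1 - 0.1590 = 0.8410.

0.8410


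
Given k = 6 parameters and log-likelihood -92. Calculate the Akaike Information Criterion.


Compute:
2k = 2*6 = 12.
-2*loglik = -2*(-92) = 184.
AIC = 12 + 184 = 196.

196


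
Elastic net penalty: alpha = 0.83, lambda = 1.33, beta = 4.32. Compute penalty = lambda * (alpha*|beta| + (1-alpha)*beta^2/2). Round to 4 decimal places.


L1 component = 0.83 * |4.32| = 3.5856.
L2 component = 0.17 * 4.32^2 / 2 = 1.5863.
Penalty = 1.33 * (3.5856 + 1.5863) = 1.33 * 5.1719 = 6.8786.

6.8786


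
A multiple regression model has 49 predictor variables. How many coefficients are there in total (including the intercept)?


Each predictor gets one coefficient, plus one intercept.
Total parameters = 49 + 1 = 50.

50


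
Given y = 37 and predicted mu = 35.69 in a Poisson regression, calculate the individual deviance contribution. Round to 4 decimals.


First: ln(37/35.69) = 0.036047.
Then: 37 * 0.036047 = 1.333739.
y - mu = 37 - 35.69 = 1.31.
D = 2(1.333739 - 1.31) = 0.047478, which rounds to 0.0475.

0.0475


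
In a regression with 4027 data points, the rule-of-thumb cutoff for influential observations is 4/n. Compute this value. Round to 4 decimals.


Using the rule of thumb:
Threshold = 4 / 4027 = 0.0010.

0.0010


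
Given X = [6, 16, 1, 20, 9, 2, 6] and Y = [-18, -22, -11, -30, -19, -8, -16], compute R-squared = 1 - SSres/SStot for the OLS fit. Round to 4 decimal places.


Fit the OLS line: b0 = -9.3880, b1 = -0.9714.
SSres = 30.6120.
SStot = 313.4286.
R^2 = 1 - 30.6120/313.4286 = 0.9023.

0.9023


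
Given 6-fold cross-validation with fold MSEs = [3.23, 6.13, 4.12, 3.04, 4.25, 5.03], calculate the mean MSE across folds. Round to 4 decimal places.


Sum of fold MSEs = 25.8000.
Average = 25.8000 / 6 = 4.3000.

4.3000


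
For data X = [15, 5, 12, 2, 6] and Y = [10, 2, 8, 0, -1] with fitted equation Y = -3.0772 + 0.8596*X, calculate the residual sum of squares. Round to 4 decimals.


Predicted values from Y = -3.0772 + 0.8596*X.
Residuals: [0.1832, 0.7792, 0.7620, 1.3580, -3.0804].
SSres = 12.5544.

12.5544


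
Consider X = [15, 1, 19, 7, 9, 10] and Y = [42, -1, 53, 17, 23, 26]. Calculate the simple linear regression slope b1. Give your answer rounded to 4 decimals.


First compute the means: xbar = 10.1667, ybar = 26.6667.
Then S_xx = sum((xi - xbar)^2) = 196.8333.
S_xy = sum((xi - xbar)(yi - ybar)) = 595.3333.
b1 = S_xy / S_xx = 595.3333 / 196.8333 = 3.0246.

3.0246


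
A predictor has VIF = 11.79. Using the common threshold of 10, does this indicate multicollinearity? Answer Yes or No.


The threshold is 10.
VIF = 11.79 is >= 10.
Multicollinearity indication: Yes.

Yes


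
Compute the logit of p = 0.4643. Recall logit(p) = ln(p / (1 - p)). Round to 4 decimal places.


The odds are p/(1-p) = 0.4643 / 0.5357 = 0.8667.
logit(p) = ln(0.8667) = -0.1430.

-0.1430


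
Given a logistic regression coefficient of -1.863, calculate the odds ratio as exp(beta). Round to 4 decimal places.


The odds ratio is computed as:
OR = e^(-1.863) = 0.1552.

0.1552


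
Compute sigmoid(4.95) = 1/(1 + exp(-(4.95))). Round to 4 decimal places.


Compute exp(-4.9500) = 0.0071.
Sigmoid = 1 / (1 + 0.0071) = 1 / 1.0071 = 0.9930.

0.9930


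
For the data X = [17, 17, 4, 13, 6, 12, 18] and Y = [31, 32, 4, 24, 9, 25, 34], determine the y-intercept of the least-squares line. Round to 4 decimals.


Compute b1 = 2.0938 from the OLS formula.
With xbar = 12.4286 and ybar = 22.7143, the intercept is:
b0 = 22.7143 - 2.0938 * 12.4286 = -3.3092.

-3.3092


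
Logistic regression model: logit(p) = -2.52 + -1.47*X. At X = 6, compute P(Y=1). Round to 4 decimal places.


z = -2.52 + -1.47 * 6 = -11.3400.
Sigmoid: P = 1 / (1 + exp(11.3400)) = 0.0000.

0.0000


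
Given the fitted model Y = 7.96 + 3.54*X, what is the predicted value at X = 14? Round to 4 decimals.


Substitute X = 14 into the equation:
Y = 7.96 + 3.54 * 14 = 7.96 + 49.5600 = 57.5200.

57.5200


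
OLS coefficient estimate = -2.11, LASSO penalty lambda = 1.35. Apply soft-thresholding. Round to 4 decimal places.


Check: |-2.11| = 2.11 vs lambda = 1.35.
Since |beta| > lambda, coefficient = sign(beta)*(|beta| - lambda) = -0.7600.
Soft-thresholded coefficient = -0.7600.

-0.7600


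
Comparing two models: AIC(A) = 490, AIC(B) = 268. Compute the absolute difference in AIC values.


Absolute difference = |490 - 268| = 222.
The model with lower AIC (B) is preferred.

222


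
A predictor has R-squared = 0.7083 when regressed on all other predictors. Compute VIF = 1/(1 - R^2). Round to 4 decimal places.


Using VIF = 1/(1 - R^2_j):
1 - 0.7083 = 0.2917.
VIF = 3.4282.

3.4282


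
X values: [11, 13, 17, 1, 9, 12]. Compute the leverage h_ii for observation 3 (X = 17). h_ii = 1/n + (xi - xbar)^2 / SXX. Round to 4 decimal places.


n = 6, xbar = 10.5000.
SXX = sum((xi - xbar)^2) = 143.5000.
h = 1/6 + (17 - 10.5000)^2 / 143.5000 = 0.4611.

0.4611


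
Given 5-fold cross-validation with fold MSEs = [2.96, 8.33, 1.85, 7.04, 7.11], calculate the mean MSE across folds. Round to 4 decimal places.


Total MSE across folds = 27.2900.
CV-MSE = 27.2900/5 = 5.4580.

5.4580


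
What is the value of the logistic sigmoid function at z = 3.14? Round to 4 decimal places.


Compute exp(-3.1400) = 0.0433.
Sigmoid = 1 / (1 + 0.0433) = 1 / 1.0433 = 0.9585.

0.9585


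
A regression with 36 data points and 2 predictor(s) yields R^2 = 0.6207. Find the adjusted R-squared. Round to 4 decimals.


Using the formula:
(1 - 0.6207) = 0.3793.
Multiply by 35/33: 0.3793 * 35 = 13.2755, then 13.2755 / 33 = 0.4023.
Adj R^2 = 1 - 0.4023 = 0.5977.

0.5977


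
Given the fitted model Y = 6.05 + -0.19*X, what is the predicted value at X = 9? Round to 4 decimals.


Predicted value:
Y = 6.05 + (-0.19)(9) = 6.05 + -1.7100 = 4.3400.

4.3400


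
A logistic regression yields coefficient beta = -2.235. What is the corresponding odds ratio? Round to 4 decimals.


exp(-2.235) = 0.1070.
So the odds ratio is 0.1070.

0.1070


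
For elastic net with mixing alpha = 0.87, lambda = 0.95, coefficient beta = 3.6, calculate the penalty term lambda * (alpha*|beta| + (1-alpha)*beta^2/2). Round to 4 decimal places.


alpha * |beta| = 0.87 * 3.6 = 3.1320.
(1-alpha) * beta^2/2 = 0.13 * 12.9600/2 = 0.8424.
Total = 0.95 * (3.1320 + 0.8424) = 3.7757.

3.7757


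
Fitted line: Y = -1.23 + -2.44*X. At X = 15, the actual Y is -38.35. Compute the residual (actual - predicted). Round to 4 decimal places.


Predicted = -1.23 + -2.44 * 15 = -37.8300.
Residual = -38.35 - -37.8300 = -0.5200.

-0.5200


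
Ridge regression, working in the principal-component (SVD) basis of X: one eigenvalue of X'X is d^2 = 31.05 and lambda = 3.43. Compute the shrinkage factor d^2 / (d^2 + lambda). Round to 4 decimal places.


d^2 + lambda = 31.05 + 3.43 = 34.4800.
Shrinkage factor = 31.05/34.4800 = 0.9005.

0.9005


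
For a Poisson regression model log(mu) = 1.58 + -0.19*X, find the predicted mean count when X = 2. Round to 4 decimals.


Linear predictor: eta = 1.58 + (-0.19)(2) = 1.2000.
Expected count: mu = exp(1.2000) = 3.3201.

3.3201


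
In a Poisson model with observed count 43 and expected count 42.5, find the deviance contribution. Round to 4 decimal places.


First: ln(43/42.5) = 0.011696.
Then: 43 * 0.011696 = 0.502928.
y - mu = 43 - 42.5 = 0.5.
D = 2(0.502928 - 0.5) = 0.005856, which rounds to 0.0059.

0.0059


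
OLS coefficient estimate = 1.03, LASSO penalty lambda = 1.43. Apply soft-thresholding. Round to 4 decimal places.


|beta_OLS| = 1.03.
lambda = 1.43.
Since |beta| <= lambda, the coefficient is set to 0.
Result = 0.0000.

0.0000


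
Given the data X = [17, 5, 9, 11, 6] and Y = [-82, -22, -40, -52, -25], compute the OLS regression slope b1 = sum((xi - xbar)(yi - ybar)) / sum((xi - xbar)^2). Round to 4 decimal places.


First compute the means: xbar = 9.6000, ybar = -44.2000.
Then S_xx = sum((xi - xbar)^2) = 91.2000.
S_xy = sum((xi - xbar)(yi - ybar)) = -464.4000.
b1 = S_xy / S_xx = -464.4000 / 91.2000 = -5.0921.

-5.0921
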